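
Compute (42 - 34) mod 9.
8

(42 - 34) = 8
8 mod 9 = 8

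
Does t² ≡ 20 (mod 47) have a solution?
By Euler's criterion: 20^{23} ≡ 46 (mod 47). Since this equals -1 (≡ 46), 20 is not a QR.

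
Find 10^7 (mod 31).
7 = 4 + 2 + 1 (binary 111). Repeated squaring mod 31: 10^1 ≡ 10; 10^2 ≡ 10² = 100 ≡ 7; 10^4 ≡ 7² = 49 ≡ 18. Multiply: 10^7 = 10^4 × 10^2 × 10^1 ≡ 18 × 7 × 10 (mod 31): 18 × 7 = 126 ≡ 2; 2 × 10 = 20 ≡ 20. So 10^7 ≡ 20 (mod 31).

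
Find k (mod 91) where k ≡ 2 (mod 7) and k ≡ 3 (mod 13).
M = 7 × 13 = 91. M₁ = 13, y₁ ≡ 6 (mod 7). M₂ = 7, y₂ ≡ 2 (mod 13). k = 2×13×6 + 3×7×2 ≡ 16 (mod 91)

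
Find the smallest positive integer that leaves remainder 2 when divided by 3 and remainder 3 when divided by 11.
M = 3 × 11 = 33. M₁ = 11, y₁ ≡ 2 (mod 3). M₂ = 3, y₂ ≡ 4 (mod 11). k = 2×11×2 + 3×3×4 ≡ 14 (mod 33). The smallest positive such number is 14.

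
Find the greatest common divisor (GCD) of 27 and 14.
1

Using the Euclidean algorithm:
27 = 1 × 14 + 13
14 = 1 × 13 + 1
13 = 13 × 1 + 0

GCD(27, 14) = 1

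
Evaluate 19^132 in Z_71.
Using Fermat: 19^{70} ≡ 1 (mod 71). 132 ≡ 62 (mod 70). So 19^{132} ≡ 19^{62} ≡ 4 (mod 71)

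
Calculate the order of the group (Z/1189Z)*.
1120

Prime factorization: 1189 = 29 × 41
Using the formula φ(n) = n × Π(1 - 1/p) for each prime factor p:
φ(1189) = 1189 × (1 - 1/29) × (1 - 1/41)
φ(1189) = 1120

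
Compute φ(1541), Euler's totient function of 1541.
1452

Prime factorization: 1541 = 23 × 67
Using the formula φ(n) = n × Π(1 - 1/p) for each prime factor p:
φ(1541) = 1541 × (1 - 1/23) × (1 - 1/67)
φ(1541) = 1452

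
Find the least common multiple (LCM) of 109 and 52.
5668

First find GCD(109, 52) using the Euclidean algorithm:
109 = 2 × 52 + 5
52 = 10 × 5 + 2
5 = 2 × 2 + 1
2 = 2 × 1 + 0
GCD(109, 52) = 1

LCM formula: LCM(a, b) = (a × b) / GCD(a, b)
LCM(109, 52) = (109 × 52) / 1
LCM(109, 52) = 5668 / 1
LCM(109, 52) = 5668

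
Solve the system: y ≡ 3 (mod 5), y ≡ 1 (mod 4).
M = 5 × 4 = 20. M₁ = 4, y₁ ≡ 4 (mod 5). M₂ = 5, y₂ ≡ 1 (mod 4). y = 3×4×4 + 1×5×1 ≡ 13 (mod 20)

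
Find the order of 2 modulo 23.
Powers of 2 mod 23: 2^1≡2, 2^2≡4, 2^3≡8, 2^4≡16, 2^5≡9, 2^6≡18, 2^7≡13, 2^8≡3, 2^9≡6, 2^10≡12, 2^11≡1. Order = 11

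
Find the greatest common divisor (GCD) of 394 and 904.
2

Using the Euclidean algorithm:
394 = 0 × 904 + 394
904 = 2 × 394 + 116
394 = 3 × 116 + 46
116 = 2 × 46 + 24
46 = 1 × 24 + 22
24 = 1 × 22 + 2
22 = 11 × 2 + 0

GCD(394, 904) = 2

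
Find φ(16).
8

Prime factorization: 16 = 2^4
Using the formula φ(n) = n × Π(1 - 1/p) for each prime factor p:
φ(16) = 16 × (1 - 1/2)
φ(16) = 8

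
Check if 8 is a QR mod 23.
By Euler's criterion: 8^{11} ≡ 1 (mod 23). Since this equals 1, 8 is a QR.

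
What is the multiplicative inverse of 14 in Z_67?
24

Using Extended Euclidean Algorithm:
gcd(14, 67) = 1
Bezout coefficients: 14 × 24 + 67 × -5 = 1
So 14 × 24 ≡ 1 (mod 67)
The inverse is 24 mod 67 = 24
Verification: 14 × 24 = 336 = 5 × 67 + 1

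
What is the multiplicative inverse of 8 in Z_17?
15

Using Extended Euclidean Algorithm:
gcd(8, 17) = 1
Bezout coefficients: 8 × -2 + 17 × 1 = 1
So 8 × -2 ≡ 1 (mod 17)
The inverse is -2 mod 17 = 15
Verification: 8 × 15 = 120 = 7 × 17 + 1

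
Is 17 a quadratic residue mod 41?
By Euler's criterion: 17^{20} ≡ 40 (mod 41). Since this equals -1 (≡ 40), 17 is not a QR.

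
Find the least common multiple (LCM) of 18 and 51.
306

First find GCD(18, 51) using the Euclidean algorithm:
18 = 0 × 51 + 18
51 = 2 × 18 + 15
18 = 1 × 15 + 3
15 = 5 × 3 + 0
GCD(18, 51) = 3

LCM formula: LCM(a, b) = (a × b) / GCD(a, b)
LCM(18, 51) = (18 × 51) / 3
LCM(18, 51) = 918 / 3
LCM(18, 51) = 306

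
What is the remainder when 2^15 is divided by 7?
Using Fermat: 2^{6} ≡ 1 (mod 7). 15 ≡ 3 (mod 6). So 2^{15} ≡ 2^{3} ≡ 1 (mod 7)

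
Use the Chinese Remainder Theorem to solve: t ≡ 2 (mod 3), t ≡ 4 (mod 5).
M = 3 × 5 = 15. M₁ = 5, y₁ ≡ 2 (mod 3). M₂ = 3, y₂ ≡ 2 (mod 5). t = 2×5×2 + 4×3×2 ≡ 14 (mod 15)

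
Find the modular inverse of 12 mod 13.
12^(-1) ≡ 12 (mod 13). Verification: 12 × 12 = 144 ≡ 1 (mod 13)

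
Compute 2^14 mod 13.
Using Fermat: 2^{12} ≡ 1 (mod 13). 14 ≡ 2 (mod 12). So 2^{14} ≡ 2^{2} ≡ 4 (mod 13)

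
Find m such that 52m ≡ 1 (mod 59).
52^(-1) ≡ 42 (mod 59). Verification: 52 × 42 = 2184 ≡ 1 (mod 59)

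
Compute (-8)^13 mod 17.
Using repeated squaring. (-8) ≡ 9 (mod 17). 13 = 8 + 4 + 1 (binary 1101). Repeated squaring mod 17: 9^1 ≡ 9; 9^2 ≡ 9² = 81 ≡ 13; 9^4 ≡ 13² = 169 ≡ 16; 9^8 ≡ 16² = 256 ≡ 1. Multiply: (-8)^13 ≡ 9^8 × 9^4 × 9^1 ≡ 1 × 16 × 9 (mod 17): 1 × 16 = 16 ≡ 16; 16 × 9 = 144 ≡ 8. So (-8)^13 ≡ 8 (mod 17).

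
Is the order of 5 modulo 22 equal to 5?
Yes, ord_22(5) = 5.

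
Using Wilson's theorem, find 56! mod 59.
(58)! = (56)! × (57) × (58) ≡ -1 (mod 59). So (56)! ≡ -1 × [(58)(57)]^(-1) ≡ 29 (mod 59)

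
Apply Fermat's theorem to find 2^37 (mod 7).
By Fermat: 2^{6} ≡ 1 (mod 7). 37 = 6×6 + 1. So 2^{37} ≡ 2^{1} ≡ 2 (mod 7)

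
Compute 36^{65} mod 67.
54

Using successive squaring:
Binary expansion of 65: 1000001
Powers of 36 mod 67 (each is the square of the previous):
  36^1 ≡ 36 (mod 67)
  36^2 ≡ 36² = 1296 ≡ 23 (mod 67)
  36^4 ≡ 23² = 529 ≡ 60 (mod 67)
  36^8 ≡ 60² = 3600 ≡ 49 (mod 67)
  36^16 ≡ 49² = 2401 ≡ 56 (mod 67)
  36^32 ≡ 56² = 3136 ≡ 54 (mod 67)
  36^64 ≡ 54² = 2916 ≡ 35 (mod 67)
65 = 64 + 1, so 36^65 = 36^64 × 36^1 ≡ 35 × 36 (mod 67)
Multiplying step by step:
  35 × 36 = 1260 ≡ 54 (mod 67)
Result: 36^65 ≡ 54 (mod 67)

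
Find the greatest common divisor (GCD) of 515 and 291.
1

Using the Euclidean algorithm:
515 = 1 × 291 + 224
291 = 1 × 224 + 67
224 = 3 × 67 + 23
67 = 2 × 23 + 21
23 = 1 × 21 + 2
21 = 10 × 2 + 1
2 = 2 × 1 + 0

GCD(515, 291) = 1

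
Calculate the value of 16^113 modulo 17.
Using Fermat: 16^{16} ≡ 1 (mod 17). 113 ≡ 1 (mod 16). So 16^{113} ≡ 16^{1} ≡ 16 (mod 17)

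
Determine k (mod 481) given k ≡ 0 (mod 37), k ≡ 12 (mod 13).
259

Using the Chinese Remainder Theorem:
M = product of moduli = 481
For equation 1: M_1 = 13, 13 ≡ 13 (mod 37), inverse of 13 mod 37 is 20 (check: 13 × 20 = 260 ≡ 1 (mod 37))
For equation 2: M_2 = 37, 37 ≡ 11 (mod 13), inverse of 37 mod 13 is 6 (check: 11 × 6 = 66 ≡ 1 (mod 13))
Combine: k ≡ Σ r_i×M_i×(M_i⁻¹ mod m_i) = 0×13×20 + 12×37×6 = 0 + 2664 = 2664
2664 mod 481 = 259
k ≡ 259 (mod 481)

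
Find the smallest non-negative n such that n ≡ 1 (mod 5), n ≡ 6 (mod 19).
6

Using the Chinese Remainder Theorem:
M = product of moduli = 95
For equation 1: M_1 = 19, 19 ≡ 4 (mod 5), inverse of 19 mod 5 is 4 (check: 4 × 4 = 16 ≡ 1 (mod 5))
For equation 2: M_2 = 5, 5 ≡ 5 (mod 19), inverse of 5 mod 19 is 4 (check: 5 × 4 = 20 ≡ 1 (mod 19))
Combine: n ≡ Σ r_i×M_i×(M_i⁻¹ mod m_i) = 1×19×4 + 6×5×4 = 76 + 120 = 196
196 mod 95 = 6
n ≡ 6 (mod 95)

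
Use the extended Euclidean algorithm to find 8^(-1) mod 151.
Extended GCD: 8(19) + 151(-1) = 1. So 8^(-1) ≡ 19 ≡ 19 (mod 151). Verify: 8 × 19 = 152 ≡ 1 (mod 151)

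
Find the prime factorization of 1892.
2^2 × 11 × 43

Divide by primes starting from smallest:
1892 ÷ 2 = 946
946 ÷ 2 = 473
473 ÷ 11 = 43
43 ÷ 43 = 1

1892 = 2^2 × 11 × 43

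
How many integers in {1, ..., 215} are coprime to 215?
168

Prime factorization: 215 = 5 × 43
Using the formula φ(n) = n × Π(1 - 1/p) for each prime factor p:
φ(215) = 215 × (1 - 1/5) × (1 - 1/43)
φ(215) = 168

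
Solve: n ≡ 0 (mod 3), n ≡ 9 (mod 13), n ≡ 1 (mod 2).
M = 3 × 13 × 2 = 78. M₁ = 26, y₁ ≡ 2 (mod 3). M₂ = 6, y₂ ≡ 11 (mod 13). M₃ = 39, y₃ ≡ 1 (mod 2). n = 0×26×2 + 9×6×11 + 1×39×1 ≡ 9 (mod 78)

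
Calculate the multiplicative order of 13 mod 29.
Powers of 13 mod 29: 13^1≡13, 13^2≡24, 13^3≡22, 13^4≡25, 13^5≡6, 13^6≡20, 13^7≡28, 13^8≡16, 13^9≡5, 13^10≡7, 13^11≡4, 13^12≡23, 13^13≡9, 13^14≡1. Order = 14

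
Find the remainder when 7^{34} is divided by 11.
By Fermat: 7^{10} ≡ 1 (mod 11). 34 = 3×10 + 4. So 7^{34} ≡ 7^{4} ≡ 3 (mod 11)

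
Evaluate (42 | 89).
(42/89) = 42^{44} mod 89 = 1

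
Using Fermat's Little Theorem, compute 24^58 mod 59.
By Fermat's Little Theorem, 24^{58} ≡ 1 (mod 59) since 59 is prime and gcd(24, 59) = 1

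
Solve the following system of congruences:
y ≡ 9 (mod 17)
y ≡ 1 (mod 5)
26

Using the Chinese Remainder Theorem:
M = product of moduli = 85
For equation 1: M_1 = 5, 5 ≡ 5 (mod 17), inverse of 5 mod 17 is 7 (check: 5 × 7 = 35 ≡ 1 (mod 17))
For equation 2: M_2 = 17, 17 ≡ 2 (mod 5), inverse of 17 mod 5 is 3 (check: 2 × 3 = 6 ≡ 1 (mod 5))
Combine: y ≡ Σ r_i×M_i×(M_i⁻¹ mod m_i) = 9×5×7 + 1×17×3 = 315 + 51 = 366
366 mod 85 = 26
y ≡ 26 (mod 85)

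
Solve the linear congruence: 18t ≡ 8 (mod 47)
37

Since gcd(18, 47) = 1 divides 8, a solution exists.
Multiply both sides by the inverse of 18 mod 47:
  18^(-1) mod 47 = 34
  x ≡ 34 × 8 ≡ 272 ≡ 37 (mod 47)
Verification: 18 × 37 = 666 = 14 × 47 + 8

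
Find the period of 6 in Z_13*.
Powers of 6 mod 13: 6^1≡6, 6^2≡10, 6^3≡8, 6^4≡9, 6^5≡2, 6^6≡12, 6^7≡7, 6^8≡3, 6^9≡5, 6^10≡4, 6^11≡11, 6^12≡1. Order = 12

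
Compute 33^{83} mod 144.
81

Using successive squaring:
Binary expansion of 83: 1010011
Powers of 33 mod 144 (each is the square of the previous):
  33^1 ≡ 33 (mod 144)
  33^2 ≡ 33² = 1089 ≡ 81 (mod 144)
  33^4 ≡ 81² = 6561 ≡ 81 (mod 144)
  33^8 ≡ 81² = 6561 ≡ 81 (mod 144)
  33^16 ≡ 81² = 6561 ≡ 81 (mod 144)
  33^32 ≡ 81² = 6561 ≡ 81 (mod 144)
  33^64 ≡ 81² = 6561 ≡ 81 (mod 144)
83 = 64 + 16 + 2 + 1, so 33^83 = 33^64 × 33^16 × 33^2 × 33^1 ≡ 81 × 81 × 81 × 33 (mod 144)
Multiplying step by step:
  81 × 81 = 6561 ≡ 81 (mod 144)
  81 × 81 = 6561 ≡ 81 (mod 144)
  81 × 33 = 2673 ≡ 81 (mod 144)
Result: 33^83 ≡ 81 (mod 144)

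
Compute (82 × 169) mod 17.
3

(82 × 169) = 13858
13858 mod 17 = 3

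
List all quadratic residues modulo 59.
QRs mod 59: {1, 3, 4, 5, 7, 9, 12, 15, 16, 17, 19, 20, 21, 22, 25, 26, 27, 28, 29, 35, 36, 41, 45, 46, 48, 49, 51, 53, 57}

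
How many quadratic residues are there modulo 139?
For prime 139, there are (p-1)/2 = (139-1)/2 = 69 quadratic residues (excluding 0).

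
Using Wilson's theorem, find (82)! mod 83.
By Wilson's theorem, (82)! ≡ -1 ≡ 82 (mod 83)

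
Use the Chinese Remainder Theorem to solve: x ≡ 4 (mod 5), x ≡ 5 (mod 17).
39

Using the Chinese Remainder Theorem:
M = product of moduli = 85
For equation 1: M_1 = 17, 17 ≡ 2 (mod 5), inverse of 17 mod 5 is 3 (check: 2 × 3 = 6 ≡ 1 (mod 5))
For equation 2: M_2 = 5, 5 ≡ 5 (mod 17), inverse of 5 mod 17 is 7 (check: 5 × 7 = 35 ≡ 1 (mod 17))
Combine: x ≡ Σ r_i×M_i×(M_i⁻¹ mod m_i) = 4×17×3 + 5×5×7 = 204 + 175 = 379
379 mod 85 = 39
x ≡ 39 (mod 85)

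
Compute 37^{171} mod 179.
166

Using successive squaring:
Binary expansion of 171: 10101011
Powers of 37 mod 179 (each is the square of the previous):
  37^1 ≡ 37 (mod 179)
  37^2 ≡ 37² = 1369 ≡ 116 (mod 179)
  37^4 ≡ 116² = 13456 ≡ 31 (mod 179)
  37^8 ≡ 31² = 961 ≡ 66 (mod 179)
  37^16 ≡ 66² = 4356 ≡ 60 (mod 179)
  37^32 ≡ 60² = 3600 ≡ 20 (mod 179)
  37^64 ≡ 20² = 400 ≡ 42 (mod 179)
  37^128 ≡ 42² = 1764 ≡ 153 (mod 179)
171 = 128 + 32 + 8 + 2 + 1, so 37^171 = 37^128 × 37^32 × 37^8 × 37^2 × 37^1 ≡ 153 × 20 × 66 × 116 × 37 (mod 179)
Multiplying step by step:
  153 × 20 = 3060 ≡ 17 (mod 179)
  17 × 66 = 1122 ≡ 48 (mod 179)
  48 × 116 = 5568 ≡ 19 (mod 179)
  19 × 37 = 703 ≡ 166 (mod 179)
Result: 37^171 ≡ 166 (mod 179)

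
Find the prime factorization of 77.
7 × 11

Divide by primes starting from smallest:
77 ÷ 7 = 11
11 ÷ 11 = 1

77 = 7 × 11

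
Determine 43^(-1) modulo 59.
43^(-1) ≡ 11 (mod 59). Verification: 43 × 11 = 473 ≡ 1 (mod 59)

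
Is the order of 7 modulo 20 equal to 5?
No, the actual order is 4, not 5.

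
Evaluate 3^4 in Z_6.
4 = 4 (binary 100). Repeated squaring mod 6: 3^1 ≡ 3; 3^2 ≡ 3² = 9 ≡ 3; 3^4 ≡ 3² = 9 ≡ 3. So 3^4 ≡ 3 (mod 6).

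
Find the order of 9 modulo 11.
Powers of 9 mod 11: 9^1≡9, 9^2≡4, 9^3≡3, 9^4≡5, 9^5≡1. Order = 5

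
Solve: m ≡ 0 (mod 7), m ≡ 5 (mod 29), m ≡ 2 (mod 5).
M = 7 × 29 × 5 = 1015. M₁ = 145, y₁ ≡ 3 (mod 7). M₂ = 35, y₂ ≡ 5 (mod 29). M₃ = 203, y₃ ≡ 2 (mod 5). m = 0×145×3 + 5×35×5 + 2×203×2 ≡ 672 (mod 1015)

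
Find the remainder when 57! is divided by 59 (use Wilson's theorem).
(58)! = (57)! × (58) ≡ -1 (mod 59). So (57)! ≡ -1 × (58)^(-1) ≡ (-1)×(-1) = 1 (mod 59)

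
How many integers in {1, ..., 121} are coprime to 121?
110

Prime factorization: 121 = 11^2
Using the formula φ(n) = n × Π(1 - 1/p) for each prime factor p:
φ(121) = 121 × (1 - 1/11)
φ(121) = 110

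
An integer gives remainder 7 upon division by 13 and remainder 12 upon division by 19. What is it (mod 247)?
M = 13 × 19 = 247. M₁ = 19, y₁ ≡ 11 (mod 13). M₂ = 13, y₂ ≡ 3 (mod 19). t = 7×19×11 + 12×13×3 ≡ 202 (mod 247). The smallest positive such number is 202.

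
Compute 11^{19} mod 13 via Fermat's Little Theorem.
2

By Fermat's Little Theorem, a^(p-1) ≡ 1 (mod p) for prime p and gcd(a, p) = 1
Here p = 13, so 11^12 ≡ 1 (mod 13)
We can reduce the exponent: 19 mod 12 = 7
So 11^19 ≡ 11^7 (mod 13)
Computing: 11^7 mod 13 = 2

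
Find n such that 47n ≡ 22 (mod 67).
19

Since gcd(47, 67) = 1 divides 22, a solution exists.
Multiply both sides by the inverse of 47 mod 67:
  47^(-1) mod 67 = 10
  x ≡ 10 × 22 ≡ 220 ≡ 19 (mod 67)
Verification: 47 × 19 = 893 = 13 × 67 + 22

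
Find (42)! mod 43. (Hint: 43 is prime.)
By Wilson's theorem, (42)! ≡ -1 ≡ 42 (mod 43)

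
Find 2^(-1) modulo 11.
6

Using Extended Euclidean Algorithm:
gcd(2, 11) = 1
Bezout coefficients: 2 × -5 + 11 × 1 = 1
So 2 × -5 ≡ 1 (mod 11)
The inverse is -5 mod 11 = 6
Verification: 2 × 6 = 12 = 1 × 11 + 1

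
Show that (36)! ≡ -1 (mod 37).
(36)! mod 37 = 36. Since this equals -1 (mod 37), Wilson confirms 37 is prime.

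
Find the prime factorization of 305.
5 × 61

Divide by primes starting from smallest:
305 ÷ 5 = 61
61 ÷ 61 = 1

305 = 5 × 61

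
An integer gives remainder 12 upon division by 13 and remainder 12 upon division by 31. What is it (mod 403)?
M = 13 × 31 = 403. M₁ = 31, y₁ ≡ 8 (mod 13). M₂ = 13, y₂ ≡ 12 (mod 31). t = 12×31×8 + 12×13×12 ≡ 12 (mod 403). The smallest positive such number is 12.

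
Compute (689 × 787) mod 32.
3

(689 × 787) = 542243
542243 mod 32 = 3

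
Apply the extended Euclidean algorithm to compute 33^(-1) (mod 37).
Extended GCD: 33(9) + 37(-8) = 1. So 33^(-1) ≡ 9 ≡ 9 (mod 37). Verify: 33 × 9 = 297 ≡ 1 (mod 37)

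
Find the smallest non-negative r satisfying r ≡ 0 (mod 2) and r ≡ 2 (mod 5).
M = 2 × 5 = 10. M₁ = 5, y₁ ≡ 1 (mod 2). M₂ = 2, y₂ ≡ 3 (mod 5). r = 0×5×1 + 2×2×3 ≡ 2 (mod 10)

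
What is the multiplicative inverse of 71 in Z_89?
84

Using Extended Euclidean Algorithm:
gcd(71, 89) = 1
Bezout coefficients: 71 × -5 + 89 × 4 = 1
So 71 × -5 ≡ 1 (mod 89)
The inverse is -5 mod 89 = 84
Verification: 71 × 84 = 5964 = 67 × 89 + 1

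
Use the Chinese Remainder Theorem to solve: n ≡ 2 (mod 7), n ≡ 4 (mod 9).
M = 7 × 9 = 63. M₁ = 9, y₁ ≡ 4 (mod 7). M₂ = 7, y₂ ≡ 4 (mod 9). n = 2×9×4 + 4×7×4 ≡ 58 (mod 63)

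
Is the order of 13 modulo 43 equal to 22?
No, the actual order is 21, not 22.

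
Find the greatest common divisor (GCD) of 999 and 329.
1

Using the Euclidean algorithm:
999 = 3 × 329 + 12
329 = 27 × 12 + 5
12 = 2 × 5 + 2
5 = 2 × 2 + 1
2 = 2 × 1 + 0

GCD(999, 329) = 1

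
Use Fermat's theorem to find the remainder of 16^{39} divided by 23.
4

By Fermat's Little Theorem, a^(p-1) ≡ 1 (mod p) for prime p and gcd(a, p) = 1
Here p = 23, so 16^22 ≡ 1 (mod 23)
We can reduce the exponent: 39 mod 22 = 17
So 16^39 ≡ 16^17 (mod 23)
Computing: 16^17 mod 23 = 4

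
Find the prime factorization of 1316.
2^2 × 7 × 47

Divide by primes starting from smallest:
1316 ÷ 2 = 658
658 ÷ 2 = 329
329 ÷ 7 = 47
47 ÷ 47 = 1

1316 = 2^2 × 7 × 47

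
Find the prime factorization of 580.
2^2 × 5 × 29

Divide by primes starting from smallest:
580 ÷ 2 = 290
290 ÷ 2 = 145
145 ÷ 5 = 29
29 ÷ 29 = 1

580 = 2^2 × 5 × 29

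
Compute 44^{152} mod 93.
76

Using successive squaring:
Binary expansion of 152: 10011000
Powers of 44 mod 93 (each is the square of the previous):
  44^1 ≡ 44 (mod 93)
  44^2 ≡ 44² = 1936 ≡ 76 (mod 93)
  44^4 ≡ 76² = 5776 ≡ 10 (mod 93)
  44^8 ≡ 10² = 100 ≡ 7 (mod 93)
  44^16 ≡ 7² = 49 ≡ 49 (mod 93)
  44^32 ≡ 49² = 2401 ≡ 76 (mod 93)
  44^64 ≡ 76² = 5776 ≡ 10 (mod 93)
  44^128 ≡ 10² = 100 ≡ 7 (mod 93)
152 = 128 + 16 + 8, so 44^152 = 44^128 × 44^16 × 44^8 ≡ 7 × 49 × 7 (mod 93)
Multiplying step by step:
  7 × 49 = 343 ≡ 64 (mod 93)
  64 × 7 = 448 ≡ 76 (mod 93)
Result: 44^152 ≡ 76 (mod 93)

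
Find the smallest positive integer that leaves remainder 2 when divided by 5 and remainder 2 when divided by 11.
M = 5 × 11 = 55. M₁ = 11, y₁ ≡ 1 (mod 5). M₂ = 5, y₂ ≡ 9 (mod 11). m = 2×11×1 + 2×5×9 ≡ 2 (mod 55). The smallest positive such number is 2.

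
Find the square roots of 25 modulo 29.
The square roots of 25 mod 29 are 24 and 5. Verify: 24² = 576 ≡ 25 (mod 29)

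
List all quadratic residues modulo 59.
QRs mod 59: {1, 3, 4, 5, 7, 9, 12, 15, 16, 17, 19, 20, 21, 22, 25, 26, 27, 28, 29, 35, 36, 41, 45, 46, 48, 49, 51, 53, 57}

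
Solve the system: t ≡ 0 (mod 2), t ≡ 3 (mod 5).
M = 2 × 5 = 10. M₁ = 5, y₁ ≡ 1 (mod 2). M₂ = 2, y₂ ≡ 3 (mod 5). t = 0×5×1 + 3×2×3 ≡ 8 (mod 10)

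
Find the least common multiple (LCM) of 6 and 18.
18

First find GCD(6, 18) using the Euclidean algorithm:
6 = 0 × 18 + 6
18 = 3 × 6 + 0
GCD(6, 18) = 6

LCM formula: LCM(a, b) = (a × b) / GCD(a, b)
LCM(6, 18) = (6 × 18) / 6
LCM(6, 18) = 108 / 6
LCM(6, 18) = 18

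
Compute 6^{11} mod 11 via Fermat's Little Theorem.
6

By Fermat's Little Theorem, a^(p-1) ≡ 1 (mod p) for prime p and gcd(a, p) = 1
Here p = 11, so 6^10 ≡ 1 (mod 11)
We can reduce the exponent: 11 mod 10 = 1
So 6^11 ≡ 6^1 (mod 11)
Computing: 6^1 mod 11 = 6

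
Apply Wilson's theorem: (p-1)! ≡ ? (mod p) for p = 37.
By Wilson's theorem, (36)! ≡ -1 ≡ 36 (mod 37)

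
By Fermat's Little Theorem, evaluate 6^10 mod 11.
By Fermat's Little Theorem, 6^{10} ≡ 1 (mod 11) since 11 is prime and gcd(6, 11) = 1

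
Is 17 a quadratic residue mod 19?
By Euler's criterion: 17^{9} ≡ 1 (mod 19). Since this equals 1, 17 is a QR.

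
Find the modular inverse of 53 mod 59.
53^(-1) ≡ 49 (mod 59). Verification: 53 × 49 = 2597 ≡ 1 (mod 59)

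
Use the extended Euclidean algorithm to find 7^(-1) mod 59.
Extended GCD: 7(17) + 59(-2) = 1. So 7^(-1) ≡ 17 ≡ 17 (mod 59). Verify: 7 × 17 = 119 ≡ 1 (mod 59)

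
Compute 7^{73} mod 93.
19

Using successive squaring:
Binary expansion of 73: 1001001
Powers of 7 mod 93 (each is the square of the previous):
  7^1 ≡ 7 (mod 93)
  7^2 ≡ 7² = 49 ≡ 49 (mod 93)
  7^4 ≡ 49² = 2401 ≡ 76 (mod 93)
  7^8 ≡ 76² = 5776 ≡ 10 (mod 93)
  7^16 ≡ 10² = 100 ≡ 7 (mod 93)
  7^32 ≡ 7² = 49 ≡ 49 (mod 93)
  7^64 ≡ 49² = 2401 ≡ 76 (mod 93)
73 = 64 + 8 + 1, so 7^73 = 7^64 × 7^8 × 7^1 ≡ 76 × 10 × 7 (mod 93)
Multiplying step by step:
  76 × 10 = 760 ≡ 16 (mod 93)
  16 × 7 = 112 ≡ 19 (mod 93)
Result: 7^73 ≡ 19 (mod 93)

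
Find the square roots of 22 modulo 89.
The square roots of 22 mod 89 are 17 and 72. Verify: 17² = 289 ≡ 22 (mod 89)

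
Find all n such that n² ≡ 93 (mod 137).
The square roots of 93 mod 137 are 97 and 40. Verify: 97² = 9409 ≡ 93 (mod 137)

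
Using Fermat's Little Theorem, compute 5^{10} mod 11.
1

By Fermat's Little Theorem, a^(p-1) ≡ 1 (mod p) for prime p and gcd(a, p) = 1
Here p = 11, so 5^10 ≡ 1 (mod 11)
We can reduce the exponent: 10 mod 10 = 0
So 5^10 ≡ 5^0 (mod 11)
Computing: 5^0 mod 11 = 1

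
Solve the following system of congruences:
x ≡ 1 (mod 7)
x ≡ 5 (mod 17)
22

Using the Chinese Remainder Theorem:
M = product of moduli = 119
For equation 1: M_1 = 17, 17 ≡ 3 (mod 7), inverse of 17 mod 7 is 5 (check: 3 × 5 = 15 ≡ 1 (mod 7))
For equation 2: M_2 = 7, 7 ≡ 7 (mod 17), inverse of 7 mod 17 is 5 (check: 7 × 5 = 35 ≡ 1 (mod 17))
Combine: x ≡ Σ r_i×M_i×(M_i⁻¹ mod m_i) = 1×17×5 + 5×7×5 = 85 + 175 = 260
260 mod 119 = 22
x ≡ 22 (mod 119)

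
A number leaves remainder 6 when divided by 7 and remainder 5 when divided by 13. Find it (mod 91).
M = 7 × 13 = 91. M₁ = 13, y₁ ≡ 6 (mod 7). M₂ = 7, y₂ ≡ 2 (mod 13). n = 6×13×6 + 5×7×2 ≡ 83 (mod 91)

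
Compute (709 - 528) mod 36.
1

(709 - 528) = 181
181 mod 36 = 1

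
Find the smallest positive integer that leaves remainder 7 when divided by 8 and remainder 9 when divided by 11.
M = 8 × 11 = 88. M₁ = 11, y₁ ≡ 3 (mod 8). M₂ = 8, y₂ ≡ 7 (mod 11). z = 7×11×3 + 9×8×7 ≡ 31 (mod 88). The smallest positive such number is 31.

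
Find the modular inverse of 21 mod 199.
21^(-1) ≡ 19 (mod 199). Verification: 21 × 19 = 399 ≡ 1 (mod 199)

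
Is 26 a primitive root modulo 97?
Yes

To verify, check if 26^(96/q) ≢ 1 (mod 97) for each prime divisor q of 96
Divisors of 96 = 96: [1, 2, 3, 4, 6, 8, 12, 16, 24, 32, 48, 96]
  26^(96/2) = 26^48 ≡ 96 (mod 97)
  26^(96/3) = 26^32 ≡ 61 (mod 97)
Conclusion: 26 is a primitive root modulo 97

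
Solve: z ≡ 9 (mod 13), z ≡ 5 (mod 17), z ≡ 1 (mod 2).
M = 13 × 17 × 2 = 442. M₁ = 34, y₁ ≡ 5 (mod 13). M₂ = 26, y₂ ≡ 2 (mod 17). M₃ = 221, y₃ ≡ 1 (mod 2). z = 9×34×5 + 5×26×2 + 1×221×1 ≡ 243 (mod 442)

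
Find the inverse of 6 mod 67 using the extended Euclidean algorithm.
Extended GCD: 6(-11) + 67(1) = 1. So 6^(-1) ≡ 56 ≡ 56 (mod 67). Verify: 6 × 56 = 336 ≡ 1 (mod 67)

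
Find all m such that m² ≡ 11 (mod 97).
The square roots of 11 mod 97 are 37 and 60. Verify: 37² = 1369 ≡ 11 (mod 97)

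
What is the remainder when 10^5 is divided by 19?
5 = 4 + 1 (binary 101). Repeated squaring mod 19: 10^1 ≡ 10; 10^2 ≡ 10² = 100 ≡ 5; 10^4 ≡ 5² = 25 ≡ 6. Multiply: 10^5 = 10^4 × 10^1 ≡ 6 × 10 (mod 19): 6 × 10 = 60 ≡ 3. So 10^5 ≡ 3 (mod 19).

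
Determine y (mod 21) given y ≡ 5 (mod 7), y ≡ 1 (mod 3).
19

Using the Chinese Remainder Theorem:
M = product of moduli = 21
For equation 1: M_1 = 3, 3 ≡ 3 (mod 7), inverse of 3 mod 7 is 5 (check: 3 × 5 = 15 ≡ 1 (mod 7))
For equation 2: M_2 = 7, 7 ≡ 1 (mod 3), inverse of 7 mod 3 is 1 (check: 1 × 1 = 1 ≡ 1 (mod 3))
Combine: y ≡ Σ r_i×M_i×(M_i⁻¹ mod m_i) = 5×3×5 + 1×7×1 = 75 + 7 = 82
82 mod 21 = 19
y ≡ 19 (mod 21)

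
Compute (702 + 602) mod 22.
6

(702 + 602) = 1304
1304 mod 22 = 6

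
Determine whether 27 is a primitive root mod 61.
p - 1 = 60 has prime divisors 2, 3, 5. Check 27^(60/q) mod 61 for each: 27^(60/2) = 27^30 ≡ 1, 27^(60/3) = 27^20 ≡ 1, 27^(60/5) = 27^12 ≡ 58 (mod 61). Since 27^30 ≡ 1 (mod 61), the order of 27 divides 30 (in fact the order is 10) ≠ 60, so it is not a primitive root.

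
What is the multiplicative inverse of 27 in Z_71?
27^(-1) ≡ 50 (mod 71). Verification: 27 × 50 = 1350 ≡ 1 (mod 71)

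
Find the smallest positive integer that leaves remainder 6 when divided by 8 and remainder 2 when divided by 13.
M = 8 × 13 = 104. M₁ = 13, y₁ ≡ 5 (mod 8). M₂ = 8, y₂ ≡ 5 (mod 13). k = 6×13×5 + 2×8×5 ≡ 54 (mod 104). The smallest positive such number is 54.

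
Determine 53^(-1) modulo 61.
53^(-1) ≡ 38 (mod 61). Verification: 53 × 38 = 2014 ≡ 1 (mod 61)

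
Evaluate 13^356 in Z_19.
Using Fermat: 13^{18} ≡ 1 (mod 19). 356 ≡ 14 (mod 18). So 13^{356} ≡ 13^{14} ≡ 5 (mod 19)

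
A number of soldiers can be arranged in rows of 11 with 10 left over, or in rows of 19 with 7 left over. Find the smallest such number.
M = 11 × 19 = 209. M₁ = 19, y₁ ≡ 7 (mod 11). M₂ = 11, y₂ ≡ 7 (mod 19). x = 10×19×7 + 7×11×7 ≡ 197 (mod 209). The smallest positive such number is 197.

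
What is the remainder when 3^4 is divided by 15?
4 = 4 (binary 100). Repeated squaring mod 15: 3^1 ≡ 3; 3^2 ≡ 3² = 9 ≡ 9; 3^4 ≡ 9² = 81 ≡ 6. So 3^4 ≡ 6 (mod 15).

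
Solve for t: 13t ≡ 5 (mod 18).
17

Since gcd(13, 18) = 1 divides 5, a solution exists.
Multiply both sides by the inverse of 13 mod 18:
  13^(-1) mod 18 = 7
  x ≡ 7 × 5 ≡ 35 ≡ 17 (mod 18)
Verification: 13 × 17 = 221 = 12 × 18 + 5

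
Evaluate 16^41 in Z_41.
Using Fermat: 16^{40} ≡ 1 (mod 41). 41 ≡ 1 (mod 40). So 16^{41} ≡ 16^{1} ≡ 16 (mod 41)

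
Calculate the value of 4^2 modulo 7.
2 = 2 (binary 10). Repeated squaring mod 7: 4^1 ≡ 4; 4^2 ≡ 4² = 16 ≡ 2. So 4^2 ≡ 2 (mod 7).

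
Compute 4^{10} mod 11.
1

Using successive squaring:
Binary expansion of 10: 1010
Powers of 4 mod 11 (each is the square of the previous):
  4^1 ≡ 4 (mod 11)
  4^2 ≡ 4² = 16 ≡ 5 (mod 11)
  4^4 ≡ 5² = 25 ≡ 3 (mod 11)
  4^8 ≡ 3² = 9 ≡ 9 (mod 11)
10 = 8 + 2, so 4^10 = 4^8 × 4^2 ≡ 9 × 5 (mod 11)
Multiplying step by step:
  9 × 5 = 45 ≡ 1 (mod 11)
Result: 4^10 ≡ 1 (mod 11)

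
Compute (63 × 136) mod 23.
12

(63 × 136) = 8568
8568 mod 23 = 12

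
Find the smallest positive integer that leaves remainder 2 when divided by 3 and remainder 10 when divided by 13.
M = 3 × 13 = 39. M₁ = 13, y₁ ≡ 1 (mod 3). M₂ = 3, y₂ ≡ 9 (mod 13). k = 2×13×1 + 10×3×9 ≡ 23 (mod 39). The smallest positive such number is 23.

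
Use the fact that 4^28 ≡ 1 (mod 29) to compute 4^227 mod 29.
By Fermat: 4^{28} ≡ 1 (mod 29). 227 ≡ 3 (mod 28). So 4^{227} ≡ 4^{3} ≡ 6 (mod 29)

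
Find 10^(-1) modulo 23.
7

Using Extended Euclidean Algorithm:
gcd(10, 23) = 1
Bezout coefficients: 10 × 7 + 23 × -3 = 1
So 10 × 7 ≡ 1 (mod 23)
The inverse is 7 mod 23 = 7
Verification: 10 × 7 = 70 = 3 × 23 + 1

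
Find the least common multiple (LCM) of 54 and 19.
1026

First find GCD(54, 19) using the Euclidean algorithm:
54 = 2 × 19 + 16
19 = 1 × 16 + 3
16 = 5 × 3 + 1
3 = 3 × 1 + 0
GCD(54, 19) = 1

LCM formula: LCM(a, b) = (a × b) / GCD(a, b)
LCM(54, 19) = (54 × 19) / 1
LCM(54, 19) = 1026 / 1
LCM(54, 19) = 1026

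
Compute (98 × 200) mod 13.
9

(98 × 200) = 19600
19600 mod 13 = 9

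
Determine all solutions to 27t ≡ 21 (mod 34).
31

Since gcd(27, 34) = 1 divides 21, a solution exists.
Multiply both sides by the inverse of 27 mod 34:
  27^(-1) mod 34 = 29
  x ≡ 29 × 21 ≡ 609 ≡ 31 (mod 34)
Verification: 27 × 31 = 837 = 24 × 34 + 21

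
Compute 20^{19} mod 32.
0

Using successive squaring:
Binary expansion of 19: 10011
Powers of 20 mod 32 (each is the square of the previous):
  20^1 ≡ 20 (mod 32)
  20^2 ≡ 20² = 400 ≡ 16 (mod 32)
  20^4 ≡ 16² = 256 ≡ 0 (mod 32)
  20^8 ≡ 0² = 0 ≡ 0 (mod 32)
  20^16 ≡ 0² = 0 ≡ 0 (mod 32)
19 = 16 + 2 + 1, so 20^19 = 20^16 × 20^2 × 20^1 ≡ 0 × 16 × 20 (mod 32)
Multiplying step by step:
  0 × 16 = 0 ≡ 0 (mod 32)
  0 × 20 = 0 ≡ 0 (mod 32)
Result: 20^19 ≡ 0 (mod 32)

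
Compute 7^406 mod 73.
Using Fermat: 7^{72} ≡ 1 (mod 73). 406 ≡ 46 (mod 72). So 7^{406} ≡ 7^{46} ≡ 3 (mod 73)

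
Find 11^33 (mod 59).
Using repeated squaring. 33 = 32 + 1 (binary 100001). Repeated squaring mod 59: 11^1 ≡ 11; 11^2 ≡ 11² = 121 ≡ 3; 11^4 ≡ 3² = 9 ≡ 9; 11^8 ≡ 9² = 81 ≡ 22; 11^16 ≡ 22² = 484 ≡ 12; 11^32 ≡ 12² = 144 ≡ 26. Multiply: 11^33 = 11^32 × 11^1 ≡ 26 × 11 (mod 59): 26 × 11 = 286 ≡ 50. So 11^33 ≡ 50 (mod 59).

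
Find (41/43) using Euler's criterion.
(41/43) = 41^{21} mod 43 = 1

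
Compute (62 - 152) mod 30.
0

(62 - 152) = -90
-90 mod 30 = 0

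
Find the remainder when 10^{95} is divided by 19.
By Fermat: 10^{18} ≡ 1 (mod 19). 95 = 5×18 + 5. So 10^{95} ≡ 10^{5} ≡ 3 (mod 19)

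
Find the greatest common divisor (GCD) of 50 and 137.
1

Using the Euclidean algorithm:
50 = 0 × 137 + 50
137 = 2 × 50 + 37
50 = 1 × 37 + 13
37 = 2 × 13 + 11
13 = 1 × 11 + 2
11 = 5 × 2 + 1
2 = 2 × 1 + 0

GCD(50, 137) = 1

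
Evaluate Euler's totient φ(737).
660

Prime factorization: 737 = 11 × 67
Using the formula φ(n) = n × Π(1 - 1/p) for each prime factor p:
φ(737) = 737 × (1 - 1/11) × (1 - 1/67)
φ(737) = 660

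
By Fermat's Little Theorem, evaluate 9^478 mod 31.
By Fermat: 9^{30} ≡ 1 (mod 31). 478 ≡ 28 (mod 30). So 9^{478} ≡ 9^{28} ≡ 18 (mod 31)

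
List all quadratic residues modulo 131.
QRs mod 131: {1, 3, 4, 5, 7, 9, 11, 12, 13, 15, 16, 20, 21, 25, 27, 28, 33, 34, 35, 36, 38, 39, 41, 43, 44, 45, 46, 48, 49, 52, 53, 55, 58, 59, 60, 61, 62, 63, 64, 65, 74, 75, 77, 80, 81, 84, 89, 91, 94, 99, 100, 101, 102, 105, 107, 108, 109, 112, 113, 114, 117, 121, 123, 125, 129}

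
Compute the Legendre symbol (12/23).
(12/23) = 12^{11} mod 23 = 1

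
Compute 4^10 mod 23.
10 = 8 + 2 (binary 1010). Repeated squaring mod 23: 4^1 ≡ 4; 4^2 ≡ 4² = 16 ≡ 16; 4^4 ≡ 16² = 256 ≡ 3; 4^8 ≡ 3² = 9 ≡ 9. Multiply: 4^10 = 4^8 × 4^2 ≡ 9 × 16 (mod 23): 9 × 16 = 144 ≡ 6. So 4^10 ≡ 6 (mod 23).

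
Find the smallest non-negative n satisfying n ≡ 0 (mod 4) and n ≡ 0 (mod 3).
M = 4 × 3 = 12. M₁ = 3, y₁ ≡ 3 (mod 4). M₂ = 4, y₂ ≡ 1 (mod 3). n = 0×3×3 + 0×4×1 ≡ 0 (mod 12)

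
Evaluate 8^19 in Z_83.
Using repeated squaring. 19 = 16 + 2 + 1 (binary 10011). Repeated squaring mod 83: 8^1 ≡ 8; 8^2 ≡ 8² = 64 ≡ 64; 8^4 ≡ 64² = 4096 ≡ 29; 8^8 ≡ 29² = 841 ≡ 11; 8^16 ≡ 11² = 121 ≡ 38. Multiply: 8^19 = 8^16 × 8^2 × 8^1 ≡ 38 × 64 × 8 (mod 83): 38 × 64 = 2432 ≡ 25; 25 × 8 = 200 ≡ 34. So 8^19 ≡ 34 (mod 83).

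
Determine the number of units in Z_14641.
13310

Prime factorization: 14641 = 11^4
Using the formula φ(n) = n × Π(1 - 1/p) for each prime factor p:
φ(14641) = 14641 × (1 - 1/11)
φ(14641) = 13310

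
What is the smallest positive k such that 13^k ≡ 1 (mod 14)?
Powers of 13 mod 14: 13^1≡13, 13^2≡1. Order = 2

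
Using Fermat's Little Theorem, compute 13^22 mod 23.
By Fermat's Little Theorem, 13^{22} ≡ 1 (mod 23) since 23 is prime and gcd(13, 23) = 1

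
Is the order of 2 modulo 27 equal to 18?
Yes, ord_27(2) = 18.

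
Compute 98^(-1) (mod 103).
98^(-1) ≡ 41 (mod 103). Verification: 98 × 41 = 4018 ≡ 1 (mod 103)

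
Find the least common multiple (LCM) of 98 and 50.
2450

First find GCD(98, 50) using the Euclidean algorithm:
98 = 1 × 50 + 48
50 = 1 × 48 + 2
48 = 24 × 2 + 0
GCD(98, 50) = 2

LCM formula: LCM(a, b) = (a × b) / GCD(a, b)
LCM(98, 50) = (98 × 50) / 2
LCM(98, 50) = 4900 / 2
LCM(98, 50) = 2450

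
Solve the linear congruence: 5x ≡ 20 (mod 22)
4

Since gcd(5, 22) = 1 divides 20, a solution exists.
Multiply both sides by the inverse of 5 mod 22:
  5^(-1) mod 22 = 9
  x ≡ 9 × 20 ≡ 180 ≡ 4 (mod 22)
Verification: 5 × 4 = 20 = 0 × 22 + 20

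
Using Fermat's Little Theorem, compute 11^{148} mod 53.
16

By Fermat's Little Theorem, a^(p-1) ≡ 1 (mod p) for prime p and gcd(a, p) = 1
Here p = 53, so 11^52 ≡ 1 (mod 53)
We can reduce the exponent: 148 mod 52 = 44
So 11^148 ≡ 11^44 (mod 53)
Computing: 11^44 mod 53 = 16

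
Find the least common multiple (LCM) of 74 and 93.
6882

First find GCD(74, 93) using the Euclidean algorithm:
74 = 0 × 93 + 74
93 = 1 × 74 + 19
74 = 3 × 19 + 17
19 = 1 × 17 + 2
17 = 8 × 2 + 1
2 = 2 × 1 + 0
GCD(74, 93) = 1

LCM formula: LCM(a, b) = (a × b) / GCD(a, b)
LCM(74, 93) = (74 × 93) / 1
LCM(74, 93) = 6882 / 1
LCM(74, 93) = 6882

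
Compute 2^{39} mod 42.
8

Using successive squaring:
Binary expansion of 39: 100111
Powers of 2 mod 42 (each is the square of the previous):
  2^1 ≡ 2 (mod 42)
  2^2 ≡ 2² = 4 ≡ 4 (mod 42)
  2^4 ≡ 4² = 16 ≡ 16 (mod 42)
  2^8 ≡ 16² = 256 ≡ 4 (mod 42)
  2^16 ≡ 4² = 16 ≡ 16 (mod 42)
  2^32 ≡ 16² = 256 ≡ 4 (mod 42)
39 = 32 + 4 + 2 + 1, so 2^39 = 2^32 × 2^4 × 2^2 × 2^1 ≡ 4 × 16 × 4 × 2 (mod 42)
Multiplying step by step:
  4 × 16 = 64 ≡ 22 (mod 42)
  22 × 4 = 88 ≡ 4 (mod 42)
  4 × 2 = 8 ≡ 8 (mod 42)
Result: 2^39 ≡ 8 (mod 42)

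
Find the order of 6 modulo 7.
Powers of 6 mod 7: 6^1≡6, 6^2≡1. Order = 2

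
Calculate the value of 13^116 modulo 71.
Using Fermat: 13^{70} ≡ 1 (mod 71). 116 ≡ 46 (mod 70). So 13^{116} ≡ 13^{46} ≡ 24 (mod 71)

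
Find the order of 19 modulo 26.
Powers of 19 mod 26: 19^1≡19, 19^2≡23, 19^3≡21, 19^4≡9, 19^5≡15, 19^6≡25, 19^7≡7, 19^8≡3, 19^9≡5, 19^10≡17, 19^11≡11, 19^12≡1. Order = 12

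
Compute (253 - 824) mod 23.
4

(253 - 824) = -571
-571 mod 23 = 4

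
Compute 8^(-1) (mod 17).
15

Using Extended Euclidean Algorithm:
gcd(8, 17) = 1
Bezout coefficients: 8 × -2 + 17 × 1 = 1
So 8 × -2 ≡ 1 (mod 17)
The inverse is -2 mod 17 = 15
Verification: 8 × 15 = 120 = 7 × 17 + 1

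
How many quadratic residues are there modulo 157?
For prime 157, there are (p-1)/2 = (157-1)/2 = 78 quadratic residues (excluding 0).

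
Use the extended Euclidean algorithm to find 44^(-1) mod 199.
Extended GCD: 44(95) + 199(-21) = 1. So 44^(-1) ≡ 95 ≡ 95 (mod 199). Verify: 44 × 95 = 4180 ≡ 1 (mod 199)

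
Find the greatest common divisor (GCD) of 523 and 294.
1

Using the Euclidean algorithm:
523 = 1 × 294 + 229
294 = 1 × 229 + 65
229 = 3 × 65 + 34
65 = 1 × 34 + 31
34 = 1 × 31 + 3
31 = 10 × 3 + 1
3 = 3 × 1 + 0

GCD(523, 294) = 1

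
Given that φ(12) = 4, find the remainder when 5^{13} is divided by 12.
By Euler: 5^{4} ≡ 1 (mod 12) since gcd(5, 12) = 1. 13 = 3×4 + 1. So 5^{13} ≡ 5^{1} ≡ 5 (mod 12)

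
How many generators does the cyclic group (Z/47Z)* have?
22

The number of primitive roots modulo p is φ(p-1) = φ(46)
φ(46) = 22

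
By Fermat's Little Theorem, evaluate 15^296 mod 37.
By Fermat: 15^{36} ≡ 1 (mod 37). 296 = 8×36 + 8. So 15^{296} ≡ 15^{8} ≡ 7 (mod 37)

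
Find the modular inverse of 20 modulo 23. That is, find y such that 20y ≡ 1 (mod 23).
15

Using Extended Euclidean Algorithm:
gcd(20, 23) = 1
Bezout coefficients: 20 × -8 + 23 × 7 = 1
So 20 × -8 ≡ 1 (mod 23)
The inverse is -8 mod 23 = 15
Verification: 20 × 15 = 300 = 13 × 23 + 1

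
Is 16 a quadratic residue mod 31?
By Euler's criterion: 16^{15} ≡ 1 (mod 31). Since this equals 1, 16 is a QR.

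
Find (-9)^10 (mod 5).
(-9) ≡ 1 (mod 5). 10 = 8 + 2 (binary 1010). Repeated squaring mod 5: 1^1 ≡ 1; 1^2 ≡ 1² = 1 ≡ 1; 1^4 ≡ 1² = 1 ≡ 1; 1^8 ≡ 1² = 1 ≡ 1. Multiply: (-9)^10 ≡ 1^8 × 1^2 ≡ 1 × 1 (mod 5): 1 × 1 = 1 ≡ 1. So (-9)^10 ≡ 1 (mod 5).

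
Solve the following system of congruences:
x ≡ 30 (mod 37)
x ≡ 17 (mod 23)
178

Using the Chinese Remainder Theorem:
M = product of moduli = 851
For equation 1: M_1 = 23, 23 ≡ 23 (mod 37), inverse of 23 mod 37 is 29 (check: 23 × 29 = 667 ≡ 1 (mod 37))
For equation 2: M_2 = 37, 37 ≡ 14 (mod 23), inverse of 37 mod 23 is 5 (check: 14 × 5 = 70 ≡ 1 (mod 23))
Combine: x ≡ Σ r_i×M_i×(M_i⁻¹ mod m_i) = 30×23×29 + 17×37×5 = 20010 + 3145 = 23155
23155 mod 851 = 178
x ≡ 178 (mod 851)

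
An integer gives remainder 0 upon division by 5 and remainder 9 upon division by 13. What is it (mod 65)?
M = 5 × 13 = 65. M₁ = 13, y₁ ≡ 2 (mod 5). M₂ = 5, y₂ ≡ 8 (mod 13). z = 0×13×2 + 9×5×8 ≡ 35 (mod 65). The smallest positive such number is 35.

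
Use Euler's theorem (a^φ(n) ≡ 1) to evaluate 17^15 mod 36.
By Euler: 17^{12} ≡ 1 (mod 36) since gcd(17, 36) = 1. 15 = 1×12 + 3. So 17^{15} ≡ 17^{3} ≡ 17 (mod 36)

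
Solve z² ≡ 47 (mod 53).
The square roots of 47 mod 53 are 10 and 43. Verify: 10² = 100 ≡ 47 (mod 53)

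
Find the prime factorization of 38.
2 × 19

Divide by primes starting from smallest:
38 ÷ 2 = 19
19 ÷ 19 = 1

38 = 2 × 19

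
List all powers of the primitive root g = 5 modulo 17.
g^1, g^2, ..., g^{16} mod 17: {5, 8, 6, 13, 14, 2, 10, 16, 12, 9, 11, 4, 3, 15, 7, 1}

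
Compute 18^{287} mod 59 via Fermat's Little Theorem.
13

By Fermat's Little Theorem, a^(p-1) ≡ 1 (mod p) for prime p and gcd(a, p) = 1
Here p = 59, so 18^58 ≡ 1 (mod 59)
We can reduce the exponent: 287 mod 58 = 55
So 18^287 ≡ 18^55 (mod 59)
Computing: 18^55 mod 59 = 13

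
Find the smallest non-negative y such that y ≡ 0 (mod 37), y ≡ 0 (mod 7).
0

Using the Chinese Remainder Theorem:
M = product of moduli = 259
For equation 1: M_1 = 7, 7 ≡ 7 (mod 37), inverse of 7 mod 37 is 16 (check: 7 × 16 = 112 ≡ 1 (mod 37))
For equation 2: M_2 = 37, 37 ≡ 2 (mod 7), inverse of 37 mod 7 is 4 (check: 2 × 4 = 8 ≡ 1 (mod 7))
Combine: y ≡ Σ r_i×M_i×(M_i⁻¹ mod m_i) = 0×7×16 + 0×37×4 = 0 + 0 = 0
0 mod 259 = 0
y ≡ 0 (mod 259)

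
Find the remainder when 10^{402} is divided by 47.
By Fermat: 10^{46} ≡ 1 (mod 47). 402 = 8×46 + 34. So 10^{402} ≡ 10^{34} ≡ 25 (mod 47)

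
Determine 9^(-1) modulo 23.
9^(-1) ≡ 18 (mod 23). Verification: 9 × 18 = 162 ≡ 1 (mod 23)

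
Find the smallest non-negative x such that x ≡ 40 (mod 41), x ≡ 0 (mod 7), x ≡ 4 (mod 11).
532

Using the Chinese Remainder Theorem:
M = product of moduli = 3157
For equation 1: M_1 = 77, 77 ≡ 36 (mod 41), inverse of 77 mod 41 is 8 (check: 36 × 8 = 288 ≡ 1 (mod 41))
For equation 2: M_2 = 451, 451 ≡ 3 (mod 7), inverse of 451 mod 7 is 5 (check: 3 × 5 = 15 ≡ 1 (mod 7))
For equation 3: M_3 = 287, 287 ≡ 1 (mod 11), inverse of 287 mod 11 is 1 (check: 1 × 1 = 1 ≡ 1 (mod 11))
Combine: x ≡ Σ r_i×M_i×(M_i⁻¹ mod m_i) = 40×77×8 + 0×451×5 + 4×287×1 = 24640 + 0 + 1148 = 25788
25788 mod 3157 = 532
x ≡ 532 (mod 3157)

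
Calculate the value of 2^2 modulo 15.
2 = 2 (binary 10). Repeated squaring mod 15: 2^1 ≡ 2; 2^2 ≡ 2² = 4 ≡ 4. So 2^2 ≡ 4 (mod 15).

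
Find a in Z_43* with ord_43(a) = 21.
9 has order 21 mod 43 since 9^{21} ≡ 1 (mod 43) and no smaller power works.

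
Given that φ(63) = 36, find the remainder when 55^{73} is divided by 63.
By Euler: 55^{36} ≡ 1 (mod 63) since gcd(55, 63) = 1. 73 = 2×36 + 1. So 55^{73} ≡ 55^{1} ≡ 55 (mod 63)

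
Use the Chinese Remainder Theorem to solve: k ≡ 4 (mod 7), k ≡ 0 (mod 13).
M = 7 × 13 = 91. M₁ = 13, y₁ ≡ 6 (mod 7). M₂ = 7, y₂ ≡ 2 (mod 13). k = 4×13×6 + 0×7×2 ≡ 39 (mod 91)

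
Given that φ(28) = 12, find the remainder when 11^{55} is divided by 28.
By Euler: 11^{12} ≡ 1 (mod 28) since gcd(11, 28) = 1. 55 = 4×12 + 7. So 11^{55} ≡ 11^{7} ≡ 11 (mod 28)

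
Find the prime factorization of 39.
3 × 13

Divide by primes starting from smallest:
39 ÷ 3 = 13
13 ÷ 13 = 1

39 = 3 × 13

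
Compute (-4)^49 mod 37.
Using Fermat: (-4)^{36} ≡ 1 (mod 37). 49 ≡ 13 (mod 36). So (-4)^{49} ≡ (-4)^{13} ≡ 34 (mod 37)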